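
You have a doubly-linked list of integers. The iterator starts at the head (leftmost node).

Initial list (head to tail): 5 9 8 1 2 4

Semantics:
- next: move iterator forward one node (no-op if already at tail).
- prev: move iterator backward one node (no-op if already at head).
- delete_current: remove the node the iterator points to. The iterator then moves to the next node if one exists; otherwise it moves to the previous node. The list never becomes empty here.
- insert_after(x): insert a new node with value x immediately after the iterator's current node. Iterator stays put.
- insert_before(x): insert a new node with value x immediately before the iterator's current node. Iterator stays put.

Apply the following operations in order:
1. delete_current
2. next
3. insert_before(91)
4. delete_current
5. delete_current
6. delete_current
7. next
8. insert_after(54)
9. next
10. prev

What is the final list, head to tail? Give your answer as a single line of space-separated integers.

Answer: 9 91 4 54

Derivation:
After 1 (delete_current): list=[9, 8, 1, 2, 4] cursor@9
After 2 (next): list=[9, 8, 1, 2, 4] cursor@8
After 3 (insert_before(91)): list=[9, 91, 8, 1, 2, 4] cursor@8
After 4 (delete_current): list=[9, 91, 1, 2, 4] cursor@1
After 5 (delete_current): list=[9, 91, 2, 4] cursor@2
After 6 (delete_current): list=[9, 91, 4] cursor@4
After 7 (next): list=[9, 91, 4] cursor@4
After 8 (insert_after(54)): list=[9, 91, 4, 54] cursor@4
After 9 (next): list=[9, 91, 4, 54] cursor@54
After 10 (prev): list=[9, 91, 4, 54] cursor@4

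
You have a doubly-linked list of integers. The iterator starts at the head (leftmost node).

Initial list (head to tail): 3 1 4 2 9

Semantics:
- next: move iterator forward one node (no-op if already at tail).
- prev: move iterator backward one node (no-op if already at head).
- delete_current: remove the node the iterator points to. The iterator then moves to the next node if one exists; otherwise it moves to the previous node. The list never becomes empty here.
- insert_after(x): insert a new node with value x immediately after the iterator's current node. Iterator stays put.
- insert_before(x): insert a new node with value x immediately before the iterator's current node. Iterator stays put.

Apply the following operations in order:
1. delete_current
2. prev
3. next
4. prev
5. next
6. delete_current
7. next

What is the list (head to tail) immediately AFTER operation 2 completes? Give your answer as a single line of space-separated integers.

Answer: 1 4 2 9

Derivation:
After 1 (delete_current): list=[1, 4, 2, 9] cursor@1
After 2 (prev): list=[1, 4, 2, 9] cursor@1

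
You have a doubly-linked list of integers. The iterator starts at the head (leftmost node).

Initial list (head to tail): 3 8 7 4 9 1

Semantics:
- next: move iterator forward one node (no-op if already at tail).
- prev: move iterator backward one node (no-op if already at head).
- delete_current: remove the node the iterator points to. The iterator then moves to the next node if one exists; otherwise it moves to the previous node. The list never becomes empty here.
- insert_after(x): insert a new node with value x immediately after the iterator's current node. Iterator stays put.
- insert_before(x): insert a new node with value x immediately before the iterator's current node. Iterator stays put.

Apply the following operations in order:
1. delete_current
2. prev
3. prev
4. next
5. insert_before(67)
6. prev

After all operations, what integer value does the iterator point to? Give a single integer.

After 1 (delete_current): list=[8, 7, 4, 9, 1] cursor@8
After 2 (prev): list=[8, 7, 4, 9, 1] cursor@8
After 3 (prev): list=[8, 7, 4, 9, 1] cursor@8
After 4 (next): list=[8, 7, 4, 9, 1] cursor@7
After 5 (insert_before(67)): list=[8, 67, 7, 4, 9, 1] cursor@7
After 6 (prev): list=[8, 67, 7, 4, 9, 1] cursor@67

Answer: 67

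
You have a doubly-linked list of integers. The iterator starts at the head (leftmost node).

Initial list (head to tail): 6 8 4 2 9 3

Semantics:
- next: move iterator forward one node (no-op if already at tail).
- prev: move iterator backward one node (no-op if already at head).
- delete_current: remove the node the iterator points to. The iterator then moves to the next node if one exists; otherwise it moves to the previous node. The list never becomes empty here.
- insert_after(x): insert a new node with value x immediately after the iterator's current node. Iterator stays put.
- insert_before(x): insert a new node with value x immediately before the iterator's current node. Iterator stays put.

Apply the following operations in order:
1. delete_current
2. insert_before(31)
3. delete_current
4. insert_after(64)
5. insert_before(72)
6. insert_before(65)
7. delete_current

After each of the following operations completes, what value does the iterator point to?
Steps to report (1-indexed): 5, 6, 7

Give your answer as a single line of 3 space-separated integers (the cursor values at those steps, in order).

Answer: 4 4 64

Derivation:
After 1 (delete_current): list=[8, 4, 2, 9, 3] cursor@8
After 2 (insert_before(31)): list=[31, 8, 4, 2, 9, 3] cursor@8
After 3 (delete_current): list=[31, 4, 2, 9, 3] cursor@4
After 4 (insert_after(64)): list=[31, 4, 64, 2, 9, 3] cursor@4
After 5 (insert_before(72)): list=[31, 72, 4, 64, 2, 9, 3] cursor@4
After 6 (insert_before(65)): list=[31, 72, 65, 4, 64, 2, 9, 3] cursor@4
After 7 (delete_current): list=[31, 72, 65, 64, 2, 9, 3] cursor@64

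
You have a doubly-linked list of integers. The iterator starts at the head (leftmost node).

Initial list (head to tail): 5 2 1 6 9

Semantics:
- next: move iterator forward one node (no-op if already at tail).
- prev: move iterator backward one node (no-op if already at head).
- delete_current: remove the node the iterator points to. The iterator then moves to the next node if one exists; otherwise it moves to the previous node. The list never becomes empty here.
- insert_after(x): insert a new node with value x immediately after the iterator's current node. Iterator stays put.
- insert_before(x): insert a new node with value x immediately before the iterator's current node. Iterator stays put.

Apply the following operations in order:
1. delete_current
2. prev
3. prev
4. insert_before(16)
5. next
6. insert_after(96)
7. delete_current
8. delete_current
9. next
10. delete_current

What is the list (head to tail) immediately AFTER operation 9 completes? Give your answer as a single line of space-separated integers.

After 1 (delete_current): list=[2, 1, 6, 9] cursor@2
After 2 (prev): list=[2, 1, 6, 9] cursor@2
After 3 (prev): list=[2, 1, 6, 9] cursor@2
After 4 (insert_before(16)): list=[16, 2, 1, 6, 9] cursor@2
After 5 (next): list=[16, 2, 1, 6, 9] cursor@1
After 6 (insert_after(96)): list=[16, 2, 1, 96, 6, 9] cursor@1
After 7 (delete_current): list=[16, 2, 96, 6, 9] cursor@96
After 8 (delete_current): list=[16, 2, 6, 9] cursor@6
After 9 (next): list=[16, 2, 6, 9] cursor@9

Answer: 16 2 6 9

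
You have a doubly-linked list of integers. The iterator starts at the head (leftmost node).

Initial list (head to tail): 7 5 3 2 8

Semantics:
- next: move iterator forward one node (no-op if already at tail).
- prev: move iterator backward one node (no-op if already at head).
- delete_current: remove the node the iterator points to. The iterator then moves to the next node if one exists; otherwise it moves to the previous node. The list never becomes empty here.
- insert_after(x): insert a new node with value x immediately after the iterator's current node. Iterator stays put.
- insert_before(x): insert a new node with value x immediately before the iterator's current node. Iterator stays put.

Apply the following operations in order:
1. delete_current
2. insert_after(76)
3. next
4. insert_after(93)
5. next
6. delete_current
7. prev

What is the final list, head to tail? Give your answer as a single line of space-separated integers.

Answer: 5 76 3 2 8

Derivation:
After 1 (delete_current): list=[5, 3, 2, 8] cursor@5
After 2 (insert_after(76)): list=[5, 76, 3, 2, 8] cursor@5
After 3 (next): list=[5, 76, 3, 2, 8] cursor@76
After 4 (insert_after(93)): list=[5, 76, 93, 3, 2, 8] cursor@76
After 5 (next): list=[5, 76, 93, 3, 2, 8] cursor@93
After 6 (delete_current): list=[5, 76, 3, 2, 8] cursor@3
After 7 (prev): list=[5, 76, 3, 2, 8] cursor@76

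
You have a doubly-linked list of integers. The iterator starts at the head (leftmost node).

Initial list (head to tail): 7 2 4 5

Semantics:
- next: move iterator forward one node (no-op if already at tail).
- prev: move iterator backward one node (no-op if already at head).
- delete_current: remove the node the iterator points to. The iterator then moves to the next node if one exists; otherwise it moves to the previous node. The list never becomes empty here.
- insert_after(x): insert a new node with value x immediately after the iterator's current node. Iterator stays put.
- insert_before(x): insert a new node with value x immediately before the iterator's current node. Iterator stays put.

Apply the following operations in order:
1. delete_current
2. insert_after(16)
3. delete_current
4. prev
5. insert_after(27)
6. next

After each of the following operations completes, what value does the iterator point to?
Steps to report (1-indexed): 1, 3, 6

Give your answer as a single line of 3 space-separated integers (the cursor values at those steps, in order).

Answer: 2 16 27

Derivation:
After 1 (delete_current): list=[2, 4, 5] cursor@2
After 2 (insert_after(16)): list=[2, 16, 4, 5] cursor@2
After 3 (delete_current): list=[16, 4, 5] cursor@16
After 4 (prev): list=[16, 4, 5] cursor@16
After 5 (insert_after(27)): list=[16, 27, 4, 5] cursor@16
After 6 (next): list=[16, 27, 4, 5] cursor@27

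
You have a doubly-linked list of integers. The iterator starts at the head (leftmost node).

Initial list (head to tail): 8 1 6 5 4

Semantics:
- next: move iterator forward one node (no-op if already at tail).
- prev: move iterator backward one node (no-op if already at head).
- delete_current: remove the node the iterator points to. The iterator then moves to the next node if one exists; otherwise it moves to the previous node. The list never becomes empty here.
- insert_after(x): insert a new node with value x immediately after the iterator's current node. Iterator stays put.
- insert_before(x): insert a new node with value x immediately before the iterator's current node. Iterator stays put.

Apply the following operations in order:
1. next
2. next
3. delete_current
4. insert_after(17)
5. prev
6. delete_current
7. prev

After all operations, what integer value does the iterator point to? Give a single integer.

After 1 (next): list=[8, 1, 6, 5, 4] cursor@1
After 2 (next): list=[8, 1, 6, 5, 4] cursor@6
After 3 (delete_current): list=[8, 1, 5, 4] cursor@5
After 4 (insert_after(17)): list=[8, 1, 5, 17, 4] cursor@5
After 5 (prev): list=[8, 1, 5, 17, 4] cursor@1
After 6 (delete_current): list=[8, 5, 17, 4] cursor@5
After 7 (prev): list=[8, 5, 17, 4] cursor@8

Answer: 8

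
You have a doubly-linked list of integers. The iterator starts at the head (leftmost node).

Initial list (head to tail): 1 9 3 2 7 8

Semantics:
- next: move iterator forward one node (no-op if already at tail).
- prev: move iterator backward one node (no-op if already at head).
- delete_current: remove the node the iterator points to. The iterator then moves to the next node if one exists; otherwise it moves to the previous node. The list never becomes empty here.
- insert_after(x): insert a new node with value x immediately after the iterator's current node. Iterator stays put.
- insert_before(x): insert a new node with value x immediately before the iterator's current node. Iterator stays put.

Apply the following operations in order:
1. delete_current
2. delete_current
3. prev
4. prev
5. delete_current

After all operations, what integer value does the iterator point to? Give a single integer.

Answer: 2

Derivation:
After 1 (delete_current): list=[9, 3, 2, 7, 8] cursor@9
After 2 (delete_current): list=[3, 2, 7, 8] cursor@3
After 3 (prev): list=[3, 2, 7, 8] cursor@3
After 4 (prev): list=[3, 2, 7, 8] cursor@3
After 5 (delete_current): list=[2, 7, 8] cursor@2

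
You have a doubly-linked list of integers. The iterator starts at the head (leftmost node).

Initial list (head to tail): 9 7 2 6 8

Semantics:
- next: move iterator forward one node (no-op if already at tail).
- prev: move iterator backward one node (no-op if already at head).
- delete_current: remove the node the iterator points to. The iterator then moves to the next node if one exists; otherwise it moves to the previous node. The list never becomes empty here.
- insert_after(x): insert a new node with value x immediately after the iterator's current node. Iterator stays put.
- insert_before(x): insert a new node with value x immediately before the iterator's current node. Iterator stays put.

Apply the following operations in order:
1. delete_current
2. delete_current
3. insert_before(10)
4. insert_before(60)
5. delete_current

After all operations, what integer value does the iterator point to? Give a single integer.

Answer: 6

Derivation:
After 1 (delete_current): list=[7, 2, 6, 8] cursor@7
After 2 (delete_current): list=[2, 6, 8] cursor@2
After 3 (insert_before(10)): list=[10, 2, 6, 8] cursor@2
After 4 (insert_before(60)): list=[10, 60, 2, 6, 8] cursor@2
After 5 (delete_current): list=[10, 60, 6, 8] cursor@6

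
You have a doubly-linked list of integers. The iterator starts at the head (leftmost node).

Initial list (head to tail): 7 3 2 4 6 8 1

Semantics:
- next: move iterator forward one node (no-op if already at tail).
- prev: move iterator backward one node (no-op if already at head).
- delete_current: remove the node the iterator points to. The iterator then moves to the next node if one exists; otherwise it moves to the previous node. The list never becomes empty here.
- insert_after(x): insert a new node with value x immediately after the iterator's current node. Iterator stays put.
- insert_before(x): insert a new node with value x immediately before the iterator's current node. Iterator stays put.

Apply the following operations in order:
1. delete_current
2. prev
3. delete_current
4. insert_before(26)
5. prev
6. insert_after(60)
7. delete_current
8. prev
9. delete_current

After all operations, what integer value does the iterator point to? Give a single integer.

Answer: 2

Derivation:
After 1 (delete_current): list=[3, 2, 4, 6, 8, 1] cursor@3
After 2 (prev): list=[3, 2, 4, 6, 8, 1] cursor@3
After 3 (delete_current): list=[2, 4, 6, 8, 1] cursor@2
After 4 (insert_before(26)): list=[26, 2, 4, 6, 8, 1] cursor@2
After 5 (prev): list=[26, 2, 4, 6, 8, 1] cursor@26
After 6 (insert_after(60)): list=[26, 60, 2, 4, 6, 8, 1] cursor@26
After 7 (delete_current): list=[60, 2, 4, 6, 8, 1] cursor@60
After 8 (prev): list=[60, 2, 4, 6, 8, 1] cursor@60
After 9 (delete_current): list=[2, 4, 6, 8, 1] cursor@2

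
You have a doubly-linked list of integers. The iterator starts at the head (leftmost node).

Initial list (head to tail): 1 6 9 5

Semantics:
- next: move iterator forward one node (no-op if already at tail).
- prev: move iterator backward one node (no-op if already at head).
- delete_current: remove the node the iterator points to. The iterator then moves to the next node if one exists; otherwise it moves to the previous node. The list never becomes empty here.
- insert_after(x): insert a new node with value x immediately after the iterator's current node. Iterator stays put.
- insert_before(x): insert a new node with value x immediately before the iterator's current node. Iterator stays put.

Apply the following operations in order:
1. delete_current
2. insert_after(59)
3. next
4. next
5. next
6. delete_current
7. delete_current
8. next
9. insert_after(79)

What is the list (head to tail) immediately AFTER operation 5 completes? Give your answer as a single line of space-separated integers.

Answer: 6 59 9 5

Derivation:
After 1 (delete_current): list=[6, 9, 5] cursor@6
After 2 (insert_after(59)): list=[6, 59, 9, 5] cursor@6
After 3 (next): list=[6, 59, 9, 5] cursor@59
After 4 (next): list=[6, 59, 9, 5] cursor@9
After 5 (next): list=[6, 59, 9, 5] cursor@5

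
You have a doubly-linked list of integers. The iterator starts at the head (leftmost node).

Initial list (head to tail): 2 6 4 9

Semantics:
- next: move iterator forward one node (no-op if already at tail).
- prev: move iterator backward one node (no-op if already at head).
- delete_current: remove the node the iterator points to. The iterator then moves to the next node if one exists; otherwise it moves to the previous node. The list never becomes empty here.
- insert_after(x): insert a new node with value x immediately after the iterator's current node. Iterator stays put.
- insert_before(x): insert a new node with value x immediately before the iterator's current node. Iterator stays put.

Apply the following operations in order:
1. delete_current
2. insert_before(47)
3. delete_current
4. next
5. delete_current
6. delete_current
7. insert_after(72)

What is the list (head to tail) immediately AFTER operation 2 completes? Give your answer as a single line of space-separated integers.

Answer: 47 6 4 9

Derivation:
After 1 (delete_current): list=[6, 4, 9] cursor@6
After 2 (insert_before(47)): list=[47, 6, 4, 9] cursor@6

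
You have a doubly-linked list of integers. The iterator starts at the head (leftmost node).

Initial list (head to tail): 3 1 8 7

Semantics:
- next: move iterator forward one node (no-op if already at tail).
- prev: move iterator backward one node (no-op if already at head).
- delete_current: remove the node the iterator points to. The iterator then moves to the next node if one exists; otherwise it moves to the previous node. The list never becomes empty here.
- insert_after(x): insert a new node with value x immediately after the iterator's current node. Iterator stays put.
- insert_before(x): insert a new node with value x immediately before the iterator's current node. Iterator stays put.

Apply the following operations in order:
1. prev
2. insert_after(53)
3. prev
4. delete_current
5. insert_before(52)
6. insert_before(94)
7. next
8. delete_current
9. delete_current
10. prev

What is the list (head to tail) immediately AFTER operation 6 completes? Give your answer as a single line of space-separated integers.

After 1 (prev): list=[3, 1, 8, 7] cursor@3
After 2 (insert_after(53)): list=[3, 53, 1, 8, 7] cursor@3
After 3 (prev): list=[3, 53, 1, 8, 7] cursor@3
After 4 (delete_current): list=[53, 1, 8, 7] cursor@53
After 5 (insert_before(52)): list=[52, 53, 1, 8, 7] cursor@53
After 6 (insert_before(94)): list=[52, 94, 53, 1, 8, 7] cursor@53

Answer: 52 94 53 1 8 7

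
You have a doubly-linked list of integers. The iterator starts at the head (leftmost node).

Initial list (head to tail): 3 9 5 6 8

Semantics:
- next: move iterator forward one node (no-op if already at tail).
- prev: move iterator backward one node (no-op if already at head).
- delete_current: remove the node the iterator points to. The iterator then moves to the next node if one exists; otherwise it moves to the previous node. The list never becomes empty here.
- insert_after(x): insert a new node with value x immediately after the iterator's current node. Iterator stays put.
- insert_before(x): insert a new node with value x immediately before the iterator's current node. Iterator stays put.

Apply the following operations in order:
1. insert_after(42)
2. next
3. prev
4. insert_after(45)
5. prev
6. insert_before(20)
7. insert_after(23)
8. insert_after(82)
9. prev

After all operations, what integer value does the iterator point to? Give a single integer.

After 1 (insert_after(42)): list=[3, 42, 9, 5, 6, 8] cursor@3
After 2 (next): list=[3, 42, 9, 5, 6, 8] cursor@42
After 3 (prev): list=[3, 42, 9, 5, 6, 8] cursor@3
After 4 (insert_after(45)): list=[3, 45, 42, 9, 5, 6, 8] cursor@3
After 5 (prev): list=[3, 45, 42, 9, 5, 6, 8] cursor@3
After 6 (insert_before(20)): list=[20, 3, 45, 42, 9, 5, 6, 8] cursor@3
After 7 (insert_after(23)): list=[20, 3, 23, 45, 42, 9, 5, 6, 8] cursor@3
After 8 (insert_after(82)): list=[20, 3, 82, 23, 45, 42, 9, 5, 6, 8] cursor@3
After 9 (prev): list=[20, 3, 82, 23, 45, 42, 9, 5, 6, 8] cursor@20

Answer: 20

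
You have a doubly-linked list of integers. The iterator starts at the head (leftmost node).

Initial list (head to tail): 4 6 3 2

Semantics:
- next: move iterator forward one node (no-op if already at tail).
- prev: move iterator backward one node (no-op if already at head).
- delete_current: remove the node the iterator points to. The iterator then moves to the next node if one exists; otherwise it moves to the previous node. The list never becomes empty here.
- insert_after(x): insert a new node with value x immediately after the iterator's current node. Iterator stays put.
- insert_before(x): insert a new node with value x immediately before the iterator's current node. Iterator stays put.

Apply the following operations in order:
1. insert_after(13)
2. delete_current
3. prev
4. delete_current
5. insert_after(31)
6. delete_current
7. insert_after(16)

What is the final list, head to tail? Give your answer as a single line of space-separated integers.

After 1 (insert_after(13)): list=[4, 13, 6, 3, 2] cursor@4
After 2 (delete_current): list=[13, 6, 3, 2] cursor@13
After 3 (prev): list=[13, 6, 3, 2] cursor@13
After 4 (delete_current): list=[6, 3, 2] cursor@6
After 5 (insert_after(31)): list=[6, 31, 3, 2] cursor@6
After 6 (delete_current): list=[31, 3, 2] cursor@31
After 7 (insert_after(16)): list=[31, 16, 3, 2] cursor@31

Answer: 31 16 3 2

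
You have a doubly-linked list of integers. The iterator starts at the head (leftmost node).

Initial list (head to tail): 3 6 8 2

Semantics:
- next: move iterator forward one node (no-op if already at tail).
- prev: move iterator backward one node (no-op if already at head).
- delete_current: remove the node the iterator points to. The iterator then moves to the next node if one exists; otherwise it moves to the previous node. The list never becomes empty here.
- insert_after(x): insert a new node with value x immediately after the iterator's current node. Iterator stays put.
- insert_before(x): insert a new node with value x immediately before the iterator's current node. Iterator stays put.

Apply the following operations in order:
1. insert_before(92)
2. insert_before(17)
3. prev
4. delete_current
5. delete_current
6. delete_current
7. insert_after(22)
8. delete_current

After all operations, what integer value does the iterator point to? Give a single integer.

After 1 (insert_before(92)): list=[92, 3, 6, 8, 2] cursor@3
After 2 (insert_before(17)): list=[92, 17, 3, 6, 8, 2] cursor@3
After 3 (prev): list=[92, 17, 3, 6, 8, 2] cursor@17
After 4 (delete_current): list=[92, 3, 6, 8, 2] cursor@3
After 5 (delete_current): list=[92, 6, 8, 2] cursor@6
After 6 (delete_current): list=[92, 8, 2] cursor@8
After 7 (insert_after(22)): list=[92, 8, 22, 2] cursor@8
After 8 (delete_current): list=[92, 22, 2] cursor@22

Answer: 22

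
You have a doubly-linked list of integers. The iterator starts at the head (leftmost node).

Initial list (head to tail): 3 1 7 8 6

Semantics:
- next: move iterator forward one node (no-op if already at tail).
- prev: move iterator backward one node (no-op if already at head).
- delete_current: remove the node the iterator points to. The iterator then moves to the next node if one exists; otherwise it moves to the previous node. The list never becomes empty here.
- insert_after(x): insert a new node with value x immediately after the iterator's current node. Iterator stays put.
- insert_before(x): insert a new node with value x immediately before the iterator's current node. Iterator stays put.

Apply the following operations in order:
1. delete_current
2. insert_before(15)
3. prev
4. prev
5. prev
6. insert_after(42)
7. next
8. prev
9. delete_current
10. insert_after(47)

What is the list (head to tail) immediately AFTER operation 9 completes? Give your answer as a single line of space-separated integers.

After 1 (delete_current): list=[1, 7, 8, 6] cursor@1
After 2 (insert_before(15)): list=[15, 1, 7, 8, 6] cursor@1
After 3 (prev): list=[15, 1, 7, 8, 6] cursor@15
After 4 (prev): list=[15, 1, 7, 8, 6] cursor@15
After 5 (prev): list=[15, 1, 7, 8, 6] cursor@15
After 6 (insert_after(42)): list=[15, 42, 1, 7, 8, 6] cursor@15
After 7 (next): list=[15, 42, 1, 7, 8, 6] cursor@42
After 8 (prev): list=[15, 42, 1, 7, 8, 6] cursor@15
After 9 (delete_current): list=[42, 1, 7, 8, 6] cursor@42

Answer: 42 1 7 8 6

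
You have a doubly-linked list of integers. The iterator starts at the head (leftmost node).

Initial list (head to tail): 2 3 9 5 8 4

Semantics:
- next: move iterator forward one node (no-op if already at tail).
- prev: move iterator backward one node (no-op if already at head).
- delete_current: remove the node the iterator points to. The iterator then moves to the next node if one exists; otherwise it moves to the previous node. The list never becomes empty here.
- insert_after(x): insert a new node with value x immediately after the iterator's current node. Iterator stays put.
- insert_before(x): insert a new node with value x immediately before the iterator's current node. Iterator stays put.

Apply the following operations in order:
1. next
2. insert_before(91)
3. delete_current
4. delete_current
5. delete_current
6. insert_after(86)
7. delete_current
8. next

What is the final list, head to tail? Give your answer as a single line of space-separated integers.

After 1 (next): list=[2, 3, 9, 5, 8, 4] cursor@3
After 2 (insert_before(91)): list=[2, 91, 3, 9, 5, 8, 4] cursor@3
After 3 (delete_current): list=[2, 91, 9, 5, 8, 4] cursor@9
After 4 (delete_current): list=[2, 91, 5, 8, 4] cursor@5
After 5 (delete_current): list=[2, 91, 8, 4] cursor@8
After 6 (insert_after(86)): list=[2, 91, 8, 86, 4] cursor@8
After 7 (delete_current): list=[2, 91, 86, 4] cursor@86
After 8 (next): list=[2, 91, 86, 4] cursor@4

Answer: 2 91 86 4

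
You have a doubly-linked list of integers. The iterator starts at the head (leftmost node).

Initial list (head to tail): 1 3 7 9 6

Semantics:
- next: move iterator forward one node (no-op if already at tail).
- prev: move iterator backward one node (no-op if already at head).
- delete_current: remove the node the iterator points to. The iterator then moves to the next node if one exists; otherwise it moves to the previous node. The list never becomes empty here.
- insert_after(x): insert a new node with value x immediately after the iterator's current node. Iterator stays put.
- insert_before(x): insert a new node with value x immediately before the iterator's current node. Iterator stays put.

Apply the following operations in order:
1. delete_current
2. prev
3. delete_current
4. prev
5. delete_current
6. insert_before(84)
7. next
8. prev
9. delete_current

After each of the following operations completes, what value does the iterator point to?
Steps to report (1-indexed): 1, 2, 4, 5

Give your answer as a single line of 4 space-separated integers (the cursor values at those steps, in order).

After 1 (delete_current): list=[3, 7, 9, 6] cursor@3
After 2 (prev): list=[3, 7, 9, 6] cursor@3
After 3 (delete_current): list=[7, 9, 6] cursor@7
After 4 (prev): list=[7, 9, 6] cursor@7
After 5 (delete_current): list=[9, 6] cursor@9
After 6 (insert_before(84)): list=[84, 9, 6] cursor@9
After 7 (next): list=[84, 9, 6] cursor@6
After 8 (prev): list=[84, 9, 6] cursor@9
After 9 (delete_current): list=[84, 6] cursor@6

Answer: 3 3 7 9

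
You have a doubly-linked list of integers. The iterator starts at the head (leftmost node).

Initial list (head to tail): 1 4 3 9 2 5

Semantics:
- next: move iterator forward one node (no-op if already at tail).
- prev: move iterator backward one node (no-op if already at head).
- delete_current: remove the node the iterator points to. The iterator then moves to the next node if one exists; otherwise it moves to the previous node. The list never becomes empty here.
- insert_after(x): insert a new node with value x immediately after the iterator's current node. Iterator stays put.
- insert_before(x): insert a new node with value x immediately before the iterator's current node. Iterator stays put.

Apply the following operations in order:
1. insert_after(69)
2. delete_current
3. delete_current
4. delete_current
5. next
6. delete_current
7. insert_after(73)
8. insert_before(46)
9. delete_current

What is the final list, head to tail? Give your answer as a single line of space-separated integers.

After 1 (insert_after(69)): list=[1, 69, 4, 3, 9, 2, 5] cursor@1
After 2 (delete_current): list=[69, 4, 3, 9, 2, 5] cursor@69
After 3 (delete_current): list=[4, 3, 9, 2, 5] cursor@4
After 4 (delete_current): list=[3, 9, 2, 5] cursor@3
After 5 (next): list=[3, 9, 2, 5] cursor@9
After 6 (delete_current): list=[3, 2, 5] cursor@2
After 7 (insert_after(73)): list=[3, 2, 73, 5] cursor@2
After 8 (insert_before(46)): list=[3, 46, 2, 73, 5] cursor@2
After 9 (delete_current): list=[3, 46, 73, 5] cursor@73

Answer: 3 46 73 5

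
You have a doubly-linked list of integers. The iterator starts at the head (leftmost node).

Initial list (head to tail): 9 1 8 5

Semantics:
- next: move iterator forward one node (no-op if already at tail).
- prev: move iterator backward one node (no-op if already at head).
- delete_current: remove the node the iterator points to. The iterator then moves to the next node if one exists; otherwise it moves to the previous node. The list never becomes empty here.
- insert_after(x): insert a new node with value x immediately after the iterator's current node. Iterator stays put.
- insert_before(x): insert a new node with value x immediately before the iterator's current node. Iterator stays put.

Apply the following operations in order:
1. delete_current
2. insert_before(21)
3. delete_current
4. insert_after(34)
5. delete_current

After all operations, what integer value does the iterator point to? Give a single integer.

After 1 (delete_current): list=[1, 8, 5] cursor@1
After 2 (insert_before(21)): list=[21, 1, 8, 5] cursor@1
After 3 (delete_current): list=[21, 8, 5] cursor@8
After 4 (insert_after(34)): list=[21, 8, 34, 5] cursor@8
After 5 (delete_current): list=[21, 34, 5] cursor@34

Answer: 34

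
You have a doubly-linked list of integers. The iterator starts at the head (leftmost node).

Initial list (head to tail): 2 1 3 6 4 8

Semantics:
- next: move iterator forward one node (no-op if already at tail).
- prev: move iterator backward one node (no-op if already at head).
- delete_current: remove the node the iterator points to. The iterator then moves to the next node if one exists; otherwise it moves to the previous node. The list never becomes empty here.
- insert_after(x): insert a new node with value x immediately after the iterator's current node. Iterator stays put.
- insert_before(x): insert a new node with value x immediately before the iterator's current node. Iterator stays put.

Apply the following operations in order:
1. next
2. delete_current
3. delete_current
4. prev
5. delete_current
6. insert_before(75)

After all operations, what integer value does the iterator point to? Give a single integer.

Answer: 6

Derivation:
After 1 (next): list=[2, 1, 3, 6, 4, 8] cursor@1
After 2 (delete_current): list=[2, 3, 6, 4, 8] cursor@3
After 3 (delete_current): list=[2, 6, 4, 8] cursor@6
After 4 (prev): list=[2, 6, 4, 8] cursor@2
After 5 (delete_current): list=[6, 4, 8] cursor@6
After 6 (insert_before(75)): list=[75, 6, 4, 8] cursor@6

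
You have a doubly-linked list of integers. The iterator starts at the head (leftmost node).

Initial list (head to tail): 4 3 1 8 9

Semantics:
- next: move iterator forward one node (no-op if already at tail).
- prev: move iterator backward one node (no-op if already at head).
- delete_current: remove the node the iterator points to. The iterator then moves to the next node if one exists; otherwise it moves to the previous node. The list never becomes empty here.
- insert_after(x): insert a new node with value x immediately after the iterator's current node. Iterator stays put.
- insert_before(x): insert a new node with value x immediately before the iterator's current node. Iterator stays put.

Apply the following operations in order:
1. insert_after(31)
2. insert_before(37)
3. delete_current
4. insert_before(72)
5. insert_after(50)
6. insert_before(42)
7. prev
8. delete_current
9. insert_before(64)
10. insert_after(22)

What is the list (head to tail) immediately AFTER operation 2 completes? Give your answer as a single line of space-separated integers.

Answer: 37 4 31 3 1 8 9

Derivation:
After 1 (insert_after(31)): list=[4, 31, 3, 1, 8, 9] cursor@4
After 2 (insert_before(37)): list=[37, 4, 31, 3, 1, 8, 9] cursor@4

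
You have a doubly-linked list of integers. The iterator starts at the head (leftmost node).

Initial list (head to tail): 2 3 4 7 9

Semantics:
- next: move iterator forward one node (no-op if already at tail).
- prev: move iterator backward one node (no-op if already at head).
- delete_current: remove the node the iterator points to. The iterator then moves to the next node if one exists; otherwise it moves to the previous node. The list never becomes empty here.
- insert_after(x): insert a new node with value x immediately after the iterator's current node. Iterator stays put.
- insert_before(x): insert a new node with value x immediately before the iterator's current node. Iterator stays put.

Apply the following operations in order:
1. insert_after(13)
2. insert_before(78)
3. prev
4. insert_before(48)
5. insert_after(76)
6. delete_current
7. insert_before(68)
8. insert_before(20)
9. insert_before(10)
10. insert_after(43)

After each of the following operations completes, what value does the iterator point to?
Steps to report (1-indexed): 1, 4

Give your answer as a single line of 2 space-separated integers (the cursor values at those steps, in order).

Answer: 2 78

Derivation:
After 1 (insert_after(13)): list=[2, 13, 3, 4, 7, 9] cursor@2
After 2 (insert_before(78)): list=[78, 2, 13, 3, 4, 7, 9] cursor@2
After 3 (prev): list=[78, 2, 13, 3, 4, 7, 9] cursor@78
After 4 (insert_before(48)): list=[48, 78, 2, 13, 3, 4, 7, 9] cursor@78
After 5 (insert_after(76)): list=[48, 78, 76, 2, 13, 3, 4, 7, 9] cursor@78
After 6 (delete_current): list=[48, 76, 2, 13, 3, 4, 7, 9] cursor@76
After 7 (insert_before(68)): list=[48, 68, 76, 2, 13, 3, 4, 7, 9] cursor@76
After 8 (insert_before(20)): list=[48, 68, 20, 76, 2, 13, 3, 4, 7, 9] cursor@76
After 9 (insert_before(10)): list=[48, 68, 20, 10, 76, 2, 13, 3, 4, 7, 9] cursor@76
After 10 (insert_after(43)): list=[48, 68, 20, 10, 76, 43, 2, 13, 3, 4, 7, 9] cursor@76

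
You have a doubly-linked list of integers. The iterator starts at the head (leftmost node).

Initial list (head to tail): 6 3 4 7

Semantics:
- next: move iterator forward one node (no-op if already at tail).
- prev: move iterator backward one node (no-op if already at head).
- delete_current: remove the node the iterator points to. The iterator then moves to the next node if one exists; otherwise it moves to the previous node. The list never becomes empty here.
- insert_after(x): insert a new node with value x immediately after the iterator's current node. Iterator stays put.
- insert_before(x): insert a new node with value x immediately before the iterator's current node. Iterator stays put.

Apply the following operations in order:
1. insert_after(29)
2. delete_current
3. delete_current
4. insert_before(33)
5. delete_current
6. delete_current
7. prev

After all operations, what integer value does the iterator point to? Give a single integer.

Answer: 33

Derivation:
After 1 (insert_after(29)): list=[6, 29, 3, 4, 7] cursor@6
After 2 (delete_current): list=[29, 3, 4, 7] cursor@29
After 3 (delete_current): list=[3, 4, 7] cursor@3
After 4 (insert_before(33)): list=[33, 3, 4, 7] cursor@3
After 5 (delete_current): list=[33, 4, 7] cursor@4
After 6 (delete_current): list=[33, 7] cursor@7
After 7 (prev): list=[33, 7] cursor@33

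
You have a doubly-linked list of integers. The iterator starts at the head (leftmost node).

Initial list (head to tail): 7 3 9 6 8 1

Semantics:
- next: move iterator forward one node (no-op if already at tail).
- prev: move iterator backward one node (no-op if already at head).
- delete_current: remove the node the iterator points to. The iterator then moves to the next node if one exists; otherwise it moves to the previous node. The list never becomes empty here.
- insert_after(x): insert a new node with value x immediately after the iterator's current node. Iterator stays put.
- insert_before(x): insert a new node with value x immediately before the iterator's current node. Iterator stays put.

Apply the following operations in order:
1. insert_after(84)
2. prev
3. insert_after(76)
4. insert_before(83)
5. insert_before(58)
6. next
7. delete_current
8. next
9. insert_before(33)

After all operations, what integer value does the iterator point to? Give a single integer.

Answer: 3

Derivation:
After 1 (insert_after(84)): list=[7, 84, 3, 9, 6, 8, 1] cursor@7
After 2 (prev): list=[7, 84, 3, 9, 6, 8, 1] cursor@7
After 3 (insert_after(76)): list=[7, 76, 84, 3, 9, 6, 8, 1] cursor@7
After 4 (insert_before(83)): list=[83, 7, 76, 84, 3, 9, 6, 8, 1] cursor@7
After 5 (insert_before(58)): list=[83, 58, 7, 76, 84, 3, 9, 6, 8, 1] cursor@7
After 6 (next): list=[83, 58, 7, 76, 84, 3, 9, 6, 8, 1] cursor@76
After 7 (delete_current): list=[83, 58, 7, 84, 3, 9, 6, 8, 1] cursor@84
After 8 (next): list=[83, 58, 7, 84, 3, 9, 6, 8, 1] cursor@3
After 9 (insert_before(33)): list=[83, 58, 7, 84, 33, 3, 9, 6, 8, 1] cursor@3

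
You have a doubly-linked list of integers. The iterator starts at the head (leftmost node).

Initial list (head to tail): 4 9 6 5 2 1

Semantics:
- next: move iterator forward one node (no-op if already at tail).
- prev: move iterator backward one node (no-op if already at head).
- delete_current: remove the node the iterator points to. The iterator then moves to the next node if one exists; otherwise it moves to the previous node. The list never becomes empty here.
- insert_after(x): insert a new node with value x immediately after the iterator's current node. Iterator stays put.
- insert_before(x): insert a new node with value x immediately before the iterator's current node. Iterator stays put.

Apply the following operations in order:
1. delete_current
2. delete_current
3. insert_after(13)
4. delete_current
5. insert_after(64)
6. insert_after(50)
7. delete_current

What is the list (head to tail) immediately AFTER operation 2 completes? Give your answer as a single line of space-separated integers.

Answer: 6 5 2 1

Derivation:
After 1 (delete_current): list=[9, 6, 5, 2, 1] cursor@9
After 2 (delete_current): list=[6, 5, 2, 1] cursor@6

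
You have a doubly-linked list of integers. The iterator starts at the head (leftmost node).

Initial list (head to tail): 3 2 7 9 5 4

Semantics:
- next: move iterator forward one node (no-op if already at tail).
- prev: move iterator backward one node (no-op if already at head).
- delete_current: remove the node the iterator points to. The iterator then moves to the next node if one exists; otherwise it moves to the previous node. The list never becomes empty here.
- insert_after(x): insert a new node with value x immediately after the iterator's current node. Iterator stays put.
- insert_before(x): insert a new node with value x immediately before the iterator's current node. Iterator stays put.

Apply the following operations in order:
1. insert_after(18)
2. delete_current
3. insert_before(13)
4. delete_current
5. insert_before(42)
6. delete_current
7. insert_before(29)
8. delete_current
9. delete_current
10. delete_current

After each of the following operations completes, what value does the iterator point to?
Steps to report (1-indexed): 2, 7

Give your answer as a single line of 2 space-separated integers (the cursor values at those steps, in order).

Answer: 18 7

Derivation:
After 1 (insert_after(18)): list=[3, 18, 2, 7, 9, 5, 4] cursor@3
After 2 (delete_current): list=[18, 2, 7, 9, 5, 4] cursor@18
After 3 (insert_before(13)): list=[13, 18, 2, 7, 9, 5, 4] cursor@18
After 4 (delete_current): list=[13, 2, 7, 9, 5, 4] cursor@2
After 5 (insert_before(42)): list=[13, 42, 2, 7, 9, 5, 4] cursor@2
After 6 (delete_current): list=[13, 42, 7, 9, 5, 4] cursor@7
After 7 (insert_before(29)): list=[13, 42, 29, 7, 9, 5, 4] cursor@7
After 8 (delete_current): list=[13, 42, 29, 9, 5, 4] cursor@9
After 9 (delete_current): list=[13, 42, 29, 5, 4] cursor@5
After 10 (delete_current): list=[13, 42, 29, 4] cursor@4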